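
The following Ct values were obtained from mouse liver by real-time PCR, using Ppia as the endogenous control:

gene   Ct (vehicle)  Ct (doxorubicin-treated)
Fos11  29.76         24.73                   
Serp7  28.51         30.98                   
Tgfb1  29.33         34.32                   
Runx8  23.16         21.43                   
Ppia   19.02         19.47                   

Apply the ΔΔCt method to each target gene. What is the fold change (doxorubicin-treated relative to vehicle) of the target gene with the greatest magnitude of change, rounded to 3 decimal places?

Fos11: ΔΔCt = (24.73−19.47) − (29.76−19.02) = 5.26 − 10.74 = -5.48; fold change = 2^5.48 = 44.632
Serp7: ΔΔCt = (30.98−19.47) − (28.51−19.02) = 11.51 − 9.49 = 2.02; fold change = 2^-2.02 = 0.247
Tgfb1: ΔΔCt = (34.32−19.47) − (29.33−19.02) = 14.85 − 10.31 = 4.54; fold change = 2^-4.54 = 0.043
Runx8: ΔΔCt = (21.43−19.47) − (23.16−19.02) = 1.96 − 4.14 = -2.18; fold change = 2^2.18 = 4.532
Fos11 has the largest |ΔΔCt| = 5.48.

44.632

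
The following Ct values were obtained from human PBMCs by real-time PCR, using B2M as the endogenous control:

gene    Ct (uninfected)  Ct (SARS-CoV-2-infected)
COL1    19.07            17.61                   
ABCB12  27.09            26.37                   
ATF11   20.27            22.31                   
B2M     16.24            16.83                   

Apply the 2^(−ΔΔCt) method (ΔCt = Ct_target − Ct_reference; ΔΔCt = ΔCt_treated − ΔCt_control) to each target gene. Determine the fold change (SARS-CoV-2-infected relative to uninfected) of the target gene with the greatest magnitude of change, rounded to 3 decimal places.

4.141

COL1: ΔΔCt = (17.61−16.83) − (19.07−16.24) = 0.78 − 2.83 = -2.05; fold change = 2^2.05 = 4.141
ABCB12: ΔΔCt = (26.37−16.83) − (27.09−16.24) = 9.54 − 10.85 = -1.31; fold change = 2^1.31 = 2.479
ATF11: ΔΔCt = (22.31−16.83) − (20.27−16.24) = 5.48 − 4.03 = 1.45; fold change = 2^-1.45 = 0.366
COL1 has the largest |ΔΔCt| = 2.05.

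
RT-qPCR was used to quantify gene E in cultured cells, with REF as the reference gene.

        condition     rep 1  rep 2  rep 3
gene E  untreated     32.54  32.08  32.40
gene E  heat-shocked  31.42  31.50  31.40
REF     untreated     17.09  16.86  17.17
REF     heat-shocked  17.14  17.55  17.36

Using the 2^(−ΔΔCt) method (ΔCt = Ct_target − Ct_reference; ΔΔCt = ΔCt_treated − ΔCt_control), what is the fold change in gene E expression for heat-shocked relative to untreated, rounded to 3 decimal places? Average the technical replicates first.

2.313

Mean Ct: gene E untreated 32.340; gene E heat-shocked 31.440; REF untreated 17.040; REF heat-shocked 17.350
ΔCt(untreated) = 32.340 − 17.040 = 15.300
ΔCt(heat-shocked) = 31.440 − 17.350 = 14.090
ΔΔCt = 14.090 − 15.300 = -1.210
Fold change = 2^(−(-1.210)) = 2^1.210 = 2.3134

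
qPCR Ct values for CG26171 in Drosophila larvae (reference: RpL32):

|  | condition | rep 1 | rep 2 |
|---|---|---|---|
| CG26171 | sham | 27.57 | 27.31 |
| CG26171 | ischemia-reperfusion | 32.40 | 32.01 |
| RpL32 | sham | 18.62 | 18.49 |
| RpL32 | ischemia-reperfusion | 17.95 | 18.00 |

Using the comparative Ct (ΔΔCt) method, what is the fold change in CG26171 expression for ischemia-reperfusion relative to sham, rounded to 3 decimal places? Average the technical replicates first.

0.025

Mean Ct: CG26171 sham 27.440; CG26171 ischemia-reperfusion 32.205; RpL32 sham 18.555; RpL32 ischemia-reperfusion 17.975
ΔCt(sham) = 27.440 − 18.555 = 8.885
ΔCt(ischemia-reperfusion) = 32.205 − 17.975 = 14.230
ΔΔCt = 14.230 − 8.885 = 5.345
Fold change = 2^(−5.345) = 0.0246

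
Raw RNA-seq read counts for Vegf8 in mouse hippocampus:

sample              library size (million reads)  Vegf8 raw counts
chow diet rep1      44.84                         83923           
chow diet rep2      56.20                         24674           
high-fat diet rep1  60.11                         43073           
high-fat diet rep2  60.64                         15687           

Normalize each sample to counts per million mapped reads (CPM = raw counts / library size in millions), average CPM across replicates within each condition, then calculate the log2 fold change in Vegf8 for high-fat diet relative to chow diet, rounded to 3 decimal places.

-1.244

CPM(chow diet rep1) = 83923 / 44.84 = 1871.6102
CPM(chow diet rep2) = 24674 / 56.20 = 439.0391
CPM(high-fat diet rep1) = 43073 / 60.11 = 716.5696
CPM(high-fat diet rep2) = 15687 / 60.64 = 258.6906
mean CPM(chow diet) = 1155.3247; mean CPM(high-fat diet) = 487.6301
Fold change = 487.6301 / 1155.3247 = 0.42207
log2(0.42207) = -1.2444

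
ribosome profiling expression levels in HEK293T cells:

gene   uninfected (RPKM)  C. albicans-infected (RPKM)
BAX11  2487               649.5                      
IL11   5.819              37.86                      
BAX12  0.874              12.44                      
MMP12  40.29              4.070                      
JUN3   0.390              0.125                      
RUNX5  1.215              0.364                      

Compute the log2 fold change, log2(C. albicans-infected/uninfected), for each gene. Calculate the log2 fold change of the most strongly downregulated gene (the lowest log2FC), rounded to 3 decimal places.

-3.307

log2(649.5/2487) = -1.937  (BAX11)
log2(37.86/5.819) = 2.702  (IL11)
log2(12.44/0.874) = 3.831  (BAX12)
log2(4.070/40.29) = -3.307  (MMP12)
log2(0.125/0.390) = -1.642  (JUN3)
log2(0.364/1.215) = -1.739  (RUNX5)
MMP12 is most strongly downregulated.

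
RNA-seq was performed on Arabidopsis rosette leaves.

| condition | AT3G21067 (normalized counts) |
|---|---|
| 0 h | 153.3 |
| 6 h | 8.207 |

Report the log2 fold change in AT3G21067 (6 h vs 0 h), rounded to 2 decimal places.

Fold change = 8.207 / 153.3 = 0.0535
log2(0.0535) = -4.223

-4.22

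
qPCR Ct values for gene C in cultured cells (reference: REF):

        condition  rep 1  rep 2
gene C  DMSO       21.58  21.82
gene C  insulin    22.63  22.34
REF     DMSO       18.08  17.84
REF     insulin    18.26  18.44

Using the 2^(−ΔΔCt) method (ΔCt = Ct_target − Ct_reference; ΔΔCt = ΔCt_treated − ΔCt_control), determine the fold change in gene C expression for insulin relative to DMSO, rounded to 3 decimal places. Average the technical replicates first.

0.760

Mean Ct: gene C DMSO 21.700; gene C insulin 22.485; REF DMSO 17.960; REF insulin 18.350
ΔCt(DMSO) = 21.700 − 17.960 = 3.740
ΔCt(insulin) = 22.485 − 18.350 = 4.135
ΔΔCt = 4.135 − 3.740 = 0.395
Fold change = 2^(−0.395) = 0.7605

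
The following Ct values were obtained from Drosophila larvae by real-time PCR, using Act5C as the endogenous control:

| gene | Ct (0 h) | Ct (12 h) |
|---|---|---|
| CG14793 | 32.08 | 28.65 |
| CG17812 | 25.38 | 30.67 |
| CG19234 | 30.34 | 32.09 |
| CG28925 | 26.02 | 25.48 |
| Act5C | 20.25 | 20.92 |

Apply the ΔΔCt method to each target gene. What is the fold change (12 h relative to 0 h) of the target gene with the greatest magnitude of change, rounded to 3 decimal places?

0.041

CG14793: ΔΔCt = (28.65−20.92) − (32.08−20.25) = 7.73 − 11.83 = -4.10; fold change = 2^4.10 = 17.148
CG17812: ΔΔCt = (30.67−20.92) − (25.38−20.25) = 9.75 − 5.13 = 4.62; fold change = 2^-4.62 = 0.041
CG19234: ΔΔCt = (32.09−20.92) − (30.34−20.25) = 11.17 − 10.09 = 1.08; fold change = 2^-1.08 = 0.473
CG28925: ΔΔCt = (25.48−20.92) − (26.02−20.25) = 4.56 − 5.77 = -1.21; fold change = 2^1.21 = 2.313
CG17812 has the largest |ΔΔCt| = 4.62.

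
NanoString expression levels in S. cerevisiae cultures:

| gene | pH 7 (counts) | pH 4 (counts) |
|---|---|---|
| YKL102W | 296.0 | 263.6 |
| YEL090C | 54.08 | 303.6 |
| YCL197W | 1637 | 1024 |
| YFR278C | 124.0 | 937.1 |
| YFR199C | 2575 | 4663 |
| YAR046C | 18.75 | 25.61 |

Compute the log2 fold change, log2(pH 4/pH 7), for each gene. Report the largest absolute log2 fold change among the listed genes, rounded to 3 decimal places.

log2(263.6/296.0) = -0.167  (YKL102W)
log2(303.6/54.08) = 2.489  (YEL090C)
log2(1024/1637) = -0.677  (YCL197W)
log2(937.1/124.0) = 2.918  (YFR278C)
log2(4663/2575) = 0.857  (YFR199C)
log2(25.61/18.75) = 0.450  (YAR046C)
The largest magnitude belongs to YFR278C.

2.918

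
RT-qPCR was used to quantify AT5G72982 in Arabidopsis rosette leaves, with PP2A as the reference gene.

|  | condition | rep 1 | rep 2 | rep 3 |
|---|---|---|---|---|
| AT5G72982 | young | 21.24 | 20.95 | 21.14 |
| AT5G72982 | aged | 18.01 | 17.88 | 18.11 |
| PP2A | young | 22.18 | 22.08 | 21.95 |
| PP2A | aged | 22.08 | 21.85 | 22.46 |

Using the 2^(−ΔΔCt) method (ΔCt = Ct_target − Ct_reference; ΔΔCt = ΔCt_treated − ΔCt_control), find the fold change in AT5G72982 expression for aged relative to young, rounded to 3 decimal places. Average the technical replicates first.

Mean Ct: AT5G72982 young 21.110; AT5G72982 aged 18.000; PP2A young 22.070; PP2A aged 22.130
ΔCt(young) = 21.110 − 22.070 = -0.960
ΔCt(aged) = 18.000 − 22.130 = -4.130
ΔΔCt = -4.130 − (-0.960) = -3.170
Fold change = 2^(−(-3.170)) = 2^3.170 = 9.0005

9.000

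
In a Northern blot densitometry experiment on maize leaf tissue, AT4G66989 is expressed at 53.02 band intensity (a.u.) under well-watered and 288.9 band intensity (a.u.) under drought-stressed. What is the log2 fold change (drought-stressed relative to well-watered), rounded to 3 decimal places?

Fold change = 288.9 / 53.02 = 5.4489
log2(5.4489) = 2.4460

2.446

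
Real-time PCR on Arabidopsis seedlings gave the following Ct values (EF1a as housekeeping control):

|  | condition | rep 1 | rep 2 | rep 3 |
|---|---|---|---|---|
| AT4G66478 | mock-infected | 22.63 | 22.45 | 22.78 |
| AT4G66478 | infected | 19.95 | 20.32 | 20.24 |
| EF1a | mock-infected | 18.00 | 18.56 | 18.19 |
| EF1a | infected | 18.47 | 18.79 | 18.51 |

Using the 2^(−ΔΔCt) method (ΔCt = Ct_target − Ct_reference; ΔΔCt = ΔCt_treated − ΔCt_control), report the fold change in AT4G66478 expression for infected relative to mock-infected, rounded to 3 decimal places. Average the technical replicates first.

Mean Ct: AT4G66478 mock-infected 22.620; AT4G66478 infected 20.170; EF1a mock-infected 18.250; EF1a infected 18.590
ΔCt(mock-infected) = 22.620 − 18.250 = 4.370
ΔCt(infected) = 20.170 − 18.590 = 1.580
ΔΔCt = 1.580 − 4.370 = -2.790
Fold change = 2^(−(-2.790)) = 2^2.790 = 6.9163

6.916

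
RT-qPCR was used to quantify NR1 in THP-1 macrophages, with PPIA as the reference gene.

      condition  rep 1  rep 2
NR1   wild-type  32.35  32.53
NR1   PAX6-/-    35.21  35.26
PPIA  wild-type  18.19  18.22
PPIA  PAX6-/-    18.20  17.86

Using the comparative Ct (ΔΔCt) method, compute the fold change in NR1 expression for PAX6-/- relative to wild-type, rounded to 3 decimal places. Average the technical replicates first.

0.128

Mean Ct: NR1 wild-type 32.440; NR1 PAX6-/- 35.235; PPIA wild-type 18.205; PPIA PAX6-/- 18.030
ΔCt(wild-type) = 32.440 − 18.205 = 14.235
ΔCt(PAX6-/-) = 35.235 − 18.030 = 17.205
ΔΔCt = 17.205 − 14.235 = 2.970
Fold change = 2^(−2.970) = 0.1276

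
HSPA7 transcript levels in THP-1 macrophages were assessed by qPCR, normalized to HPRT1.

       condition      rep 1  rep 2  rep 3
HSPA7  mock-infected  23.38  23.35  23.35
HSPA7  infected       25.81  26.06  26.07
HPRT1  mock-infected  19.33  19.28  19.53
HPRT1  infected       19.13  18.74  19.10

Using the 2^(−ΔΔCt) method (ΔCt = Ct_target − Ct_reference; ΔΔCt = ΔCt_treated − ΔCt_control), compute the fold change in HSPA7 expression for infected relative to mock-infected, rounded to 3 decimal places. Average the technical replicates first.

Mean Ct: HSPA7 mock-infected 23.360; HSPA7 infected 25.980; HPRT1 mock-infected 19.380; HPRT1 infected 18.990
ΔCt(mock-infected) = 23.360 − 19.380 = 3.980
ΔCt(infected) = 25.980 − 18.990 = 6.990
ΔΔCt = 6.990 − 3.980 = 3.010
Fold change = 2^(−3.010) = 0.1241

0.124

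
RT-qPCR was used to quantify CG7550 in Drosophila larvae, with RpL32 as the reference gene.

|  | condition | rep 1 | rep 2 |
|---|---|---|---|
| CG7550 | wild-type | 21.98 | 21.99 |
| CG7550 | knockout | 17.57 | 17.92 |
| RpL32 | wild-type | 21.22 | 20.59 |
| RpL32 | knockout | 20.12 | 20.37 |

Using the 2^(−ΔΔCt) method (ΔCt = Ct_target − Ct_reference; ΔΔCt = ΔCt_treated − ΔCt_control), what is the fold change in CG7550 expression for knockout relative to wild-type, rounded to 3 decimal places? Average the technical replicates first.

11.959

Mean Ct: CG7550 wild-type 21.985; CG7550 knockout 17.745; RpL32 wild-type 20.905; RpL32 knockout 20.245
ΔCt(wild-type) = 21.985 − 20.905 = 1.080
ΔCt(knockout) = 17.745 − 20.245 = -2.500
ΔΔCt = -2.500 − 1.080 = -3.580
Fold change = 2^(−(-3.580)) = 2^3.580 = 11.9588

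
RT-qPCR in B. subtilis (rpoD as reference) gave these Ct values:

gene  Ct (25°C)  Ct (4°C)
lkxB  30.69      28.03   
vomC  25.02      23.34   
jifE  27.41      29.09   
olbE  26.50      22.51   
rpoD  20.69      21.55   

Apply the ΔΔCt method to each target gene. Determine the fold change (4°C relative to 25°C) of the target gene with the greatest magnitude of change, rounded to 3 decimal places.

28.840

lkxB: ΔΔCt = (28.03−21.55) − (30.69−20.69) = 6.48 − 10.00 = -3.52; fold change = 2^3.52 = 11.472
vomC: ΔΔCt = (23.34−21.55) − (25.02−20.69) = 1.79 − 4.33 = -2.54; fold change = 2^2.54 = 5.816
jifE: ΔΔCt = (29.09−21.55) − (27.41−20.69) = 7.54 − 6.72 = 0.82; fold change = 2^-0.82 = 0.566
olbE: ΔΔCt = (22.51−21.55) − (26.50−20.69) = 0.96 − 5.81 = -4.85; fold change = 2^4.85 = 28.840
olbE has the largest |ΔΔCt| = 4.85.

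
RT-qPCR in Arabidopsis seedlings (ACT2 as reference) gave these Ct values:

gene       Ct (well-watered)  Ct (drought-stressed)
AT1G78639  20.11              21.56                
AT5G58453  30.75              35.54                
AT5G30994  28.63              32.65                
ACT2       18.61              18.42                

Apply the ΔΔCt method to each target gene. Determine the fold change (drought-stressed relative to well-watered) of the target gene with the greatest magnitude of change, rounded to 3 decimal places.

0.032

AT1G78639: ΔΔCt = (21.56−18.42) − (20.11−18.61) = 3.14 − 1.50 = 1.64; fold change = 2^-1.64 = 0.321
AT5G58453: ΔΔCt = (35.54−18.42) − (30.75−18.61) = 17.12 − 12.14 = 4.98; fold change = 2^-4.98 = 0.032
AT5G30994: ΔΔCt = (32.65−18.42) − (28.63−18.61) = 14.23 − 10.02 = 4.21; fold change = 2^-4.21 = 0.054
AT5G58453 has the largest |ΔΔCt| = 4.98.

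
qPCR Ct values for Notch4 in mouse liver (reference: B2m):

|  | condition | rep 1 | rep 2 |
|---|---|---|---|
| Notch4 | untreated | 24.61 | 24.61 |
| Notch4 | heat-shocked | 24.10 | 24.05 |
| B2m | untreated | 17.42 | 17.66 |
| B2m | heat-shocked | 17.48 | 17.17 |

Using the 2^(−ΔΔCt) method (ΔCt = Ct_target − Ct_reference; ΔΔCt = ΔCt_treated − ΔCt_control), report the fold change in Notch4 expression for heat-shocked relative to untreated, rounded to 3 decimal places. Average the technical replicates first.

Mean Ct: Notch4 untreated 24.610; Notch4 heat-shocked 24.075; B2m untreated 17.540; B2m heat-shocked 17.325
ΔCt(untreated) = 24.610 − 17.540 = 7.070
ΔCt(heat-shocked) = 24.075 − 17.325 = 6.750
ΔΔCt = 6.750 − 7.070 = -0.320
Fold change = 2^(−(-0.320)) = 2^0.320 = 1.2483

1.248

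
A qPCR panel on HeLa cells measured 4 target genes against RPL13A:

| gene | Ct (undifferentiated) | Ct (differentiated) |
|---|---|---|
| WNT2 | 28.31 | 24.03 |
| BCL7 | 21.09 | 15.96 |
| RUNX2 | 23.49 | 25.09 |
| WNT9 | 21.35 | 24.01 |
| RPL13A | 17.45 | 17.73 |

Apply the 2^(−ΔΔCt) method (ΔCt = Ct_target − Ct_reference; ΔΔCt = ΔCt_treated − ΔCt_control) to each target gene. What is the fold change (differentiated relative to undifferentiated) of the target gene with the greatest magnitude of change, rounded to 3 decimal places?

42.518

WNT2: ΔΔCt = (24.03−17.73) − (28.31−17.45) = 6.30 − 10.86 = -4.56; fold change = 2^4.56 = 23.588
BCL7: ΔΔCt = (15.96−17.73) − (21.09−17.45) = -1.77 − 3.64 = -5.41; fold change = 2^5.41 = 42.518
RUNX2: ΔΔCt = (25.09−17.73) − (23.49−17.45) = 7.36 − 6.04 = 1.32; fold change = 2^-1.32 = 0.401
WNT9: ΔΔCt = (24.01−17.73) − (21.35−17.45) = 6.28 − 3.90 = 2.38; fold change = 2^-2.38 = 0.192
BCL7 has the largest |ΔΔCt| = 5.41.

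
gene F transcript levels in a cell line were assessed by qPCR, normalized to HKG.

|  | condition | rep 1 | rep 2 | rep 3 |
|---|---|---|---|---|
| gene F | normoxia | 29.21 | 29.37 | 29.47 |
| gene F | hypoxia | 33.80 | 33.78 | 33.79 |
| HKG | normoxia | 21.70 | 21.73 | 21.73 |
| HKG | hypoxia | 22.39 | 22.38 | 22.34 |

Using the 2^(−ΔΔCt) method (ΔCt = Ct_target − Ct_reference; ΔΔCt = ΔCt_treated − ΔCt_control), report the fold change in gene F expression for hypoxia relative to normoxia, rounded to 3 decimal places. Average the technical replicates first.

0.072

Mean Ct: gene F normoxia 29.350; gene F hypoxia 33.790; HKG normoxia 21.720; HKG hypoxia 22.370
ΔCt(normoxia) = 29.350 − 21.720 = 7.630
ΔCt(hypoxia) = 33.790 − 22.370 = 11.420
ΔΔCt = 11.420 − 7.630 = 3.790
Fold change = 2^(−3.790) = 0.0723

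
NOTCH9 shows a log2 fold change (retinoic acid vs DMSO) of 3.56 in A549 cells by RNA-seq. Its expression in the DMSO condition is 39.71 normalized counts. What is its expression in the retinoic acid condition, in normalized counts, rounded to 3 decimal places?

468.346

Fold change = 2^(3.56) = 11.7942
retinoic acid expression = 39.71 × 11.7942 = 468.346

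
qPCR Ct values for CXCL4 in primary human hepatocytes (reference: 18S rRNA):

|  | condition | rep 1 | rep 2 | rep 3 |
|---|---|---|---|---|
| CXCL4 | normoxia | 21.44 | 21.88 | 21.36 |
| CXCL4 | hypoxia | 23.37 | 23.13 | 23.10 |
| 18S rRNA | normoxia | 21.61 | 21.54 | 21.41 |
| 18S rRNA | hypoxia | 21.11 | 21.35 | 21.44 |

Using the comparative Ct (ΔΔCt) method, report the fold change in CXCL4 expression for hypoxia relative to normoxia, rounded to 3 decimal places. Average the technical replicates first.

0.275

Mean Ct: CXCL4 normoxia 21.560; CXCL4 hypoxia 23.200; 18S rRNA normoxia 21.520; 18S rRNA hypoxia 21.300
ΔCt(normoxia) = 21.560 − 21.520 = 0.040
ΔCt(hypoxia) = 23.200 − 21.300 = 1.900
ΔΔCt = 1.900 − 0.040 = 1.860
Fold change = 2^(−1.860) = 0.2755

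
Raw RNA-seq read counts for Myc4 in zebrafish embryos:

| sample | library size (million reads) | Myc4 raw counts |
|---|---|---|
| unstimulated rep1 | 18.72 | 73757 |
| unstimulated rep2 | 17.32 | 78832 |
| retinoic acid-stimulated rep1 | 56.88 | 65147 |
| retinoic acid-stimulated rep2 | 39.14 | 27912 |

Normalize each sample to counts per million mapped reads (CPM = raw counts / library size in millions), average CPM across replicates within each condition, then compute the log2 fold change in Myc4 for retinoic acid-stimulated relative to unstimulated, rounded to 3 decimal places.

-2.192

CPM(unstimulated rep1) = 73757 / 18.72 = 3940.0107
CPM(unstimulated rep2) = 78832 / 17.32 = 4551.5012
CPM(retinoic acid-stimulated rep1) = 65147 / 56.88 = 1145.3411
CPM(retinoic acid-stimulated rep2) = 27912 / 39.14 = 713.1323
mean CPM(unstimulated) = 4245.7559; mean CPM(retinoic acid-stimulated) = 929.2367
Fold change = 929.2367 / 4245.7559 = 0.21886
log2(0.21886) = -2.1919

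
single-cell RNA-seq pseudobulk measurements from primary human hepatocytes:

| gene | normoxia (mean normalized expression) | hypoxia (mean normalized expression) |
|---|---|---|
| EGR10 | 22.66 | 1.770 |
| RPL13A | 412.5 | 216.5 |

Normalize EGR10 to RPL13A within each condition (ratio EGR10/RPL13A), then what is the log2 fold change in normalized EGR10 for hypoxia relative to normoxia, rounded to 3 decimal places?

-2.748

EGR10/RPL13A (normoxia) = 22.66 / 412.5 = 0.054933
EGR10/RPL13A (hypoxia) = 1.770 / 216.5 = 0.0081755
Fold change = 0.0081755 / 0.054933 = 0.1488
log2(0.1488) = -2.7483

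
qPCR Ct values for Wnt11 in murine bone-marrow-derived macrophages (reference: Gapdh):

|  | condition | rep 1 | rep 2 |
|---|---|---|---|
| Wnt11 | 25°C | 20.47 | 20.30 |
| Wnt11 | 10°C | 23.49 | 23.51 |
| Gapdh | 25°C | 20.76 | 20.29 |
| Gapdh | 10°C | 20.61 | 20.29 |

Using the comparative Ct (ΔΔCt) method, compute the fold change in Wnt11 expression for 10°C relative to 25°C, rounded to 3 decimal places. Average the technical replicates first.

0.110

Mean Ct: Wnt11 25°C 20.385; Wnt11 10°C 23.500; Gapdh 25°C 20.525; Gapdh 10°C 20.450
ΔCt(25°C) = 20.385 − 20.525 = -0.140
ΔCt(10°C) = 23.500 − 20.450 = 3.050
ΔΔCt = 3.050 − (-0.140) = 3.190
Fold change = 2^(−3.190) = 0.1096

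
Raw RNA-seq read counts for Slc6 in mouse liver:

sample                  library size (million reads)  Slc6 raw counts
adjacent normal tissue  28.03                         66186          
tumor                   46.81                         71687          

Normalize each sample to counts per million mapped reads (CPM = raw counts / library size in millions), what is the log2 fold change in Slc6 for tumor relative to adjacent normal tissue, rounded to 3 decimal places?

CPM(adjacent normal tissue) = 66186 / 28.03 = 2361.2558
CPM(tumor) = 71687 / 46.81 = 1531.4463
Fold change = 1531.4463 / 2361.2558 = 0.64857
log2(0.64857) = -0.6247

-0.625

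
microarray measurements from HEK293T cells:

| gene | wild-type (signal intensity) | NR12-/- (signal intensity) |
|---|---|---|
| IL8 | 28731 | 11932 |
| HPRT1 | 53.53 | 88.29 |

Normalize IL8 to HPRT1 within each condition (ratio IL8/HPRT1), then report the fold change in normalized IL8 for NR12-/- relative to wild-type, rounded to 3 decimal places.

IL8/HPRT1 (wild-type) = 28731 / 53.53 = 536.73
IL8/HPRT1 (NR12-/-) = 11932 / 88.29 = 135.15
Fold change = 135.15 / 536.73 = 0.2518

0.252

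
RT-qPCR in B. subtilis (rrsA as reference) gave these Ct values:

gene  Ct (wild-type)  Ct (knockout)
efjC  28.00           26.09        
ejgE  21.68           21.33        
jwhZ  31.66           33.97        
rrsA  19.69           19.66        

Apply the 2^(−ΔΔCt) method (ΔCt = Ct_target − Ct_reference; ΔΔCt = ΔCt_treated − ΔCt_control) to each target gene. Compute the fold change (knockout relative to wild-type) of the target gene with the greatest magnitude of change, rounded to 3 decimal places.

0.198

efjC: ΔΔCt = (26.09−19.66) − (28.00−19.69) = 6.43 − 8.31 = -1.88; fold change = 2^1.88 = 3.681
ejgE: ΔΔCt = (21.33−19.66) − (21.68−19.69) = 1.67 − 1.99 = -0.32; fold change = 2^0.32 = 1.248
jwhZ: ΔΔCt = (33.97−19.66) − (31.66−19.69) = 14.31 − 11.97 = 2.34; fold change = 2^-2.34 = 0.198
jwhZ has the largest |ΔΔCt| = 2.34.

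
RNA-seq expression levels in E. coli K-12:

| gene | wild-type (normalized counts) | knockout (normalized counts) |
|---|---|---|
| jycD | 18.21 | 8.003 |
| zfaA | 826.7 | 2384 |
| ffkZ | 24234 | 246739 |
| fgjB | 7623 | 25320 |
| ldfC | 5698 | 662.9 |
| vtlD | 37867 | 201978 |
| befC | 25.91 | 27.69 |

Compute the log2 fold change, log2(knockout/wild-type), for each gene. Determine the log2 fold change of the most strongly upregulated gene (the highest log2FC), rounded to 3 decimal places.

3.348

log2(8.003/18.21) = -1.186  (jycD)
log2(2384/826.7) = 1.528  (zfaA)
log2(246739/24234) = 3.348  (ffkZ)
log2(25320/7623) = 1.732  (fgjB)
log2(662.9/5698) = -3.104  (ldfC)
log2(201978/37867) = 2.415  (vtlD)
log2(27.69/25.91) = 0.096  (befC)
ffkZ is most strongly upregulated.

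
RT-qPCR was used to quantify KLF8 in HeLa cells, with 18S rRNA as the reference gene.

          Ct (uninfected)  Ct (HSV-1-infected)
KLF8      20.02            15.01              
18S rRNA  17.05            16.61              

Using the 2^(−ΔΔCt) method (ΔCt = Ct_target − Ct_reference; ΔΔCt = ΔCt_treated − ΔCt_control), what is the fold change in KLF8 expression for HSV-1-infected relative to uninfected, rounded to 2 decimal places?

23.75

ΔCt(uninfected) = 20.020 − 17.050 = 2.970
ΔCt(HSV-1-infected) = 15.010 − 16.610 = -1.600
ΔΔCt = -1.600 − 2.970 = -4.570
Fold change = 2^(−(-4.570)) = 2^4.570 = 23.752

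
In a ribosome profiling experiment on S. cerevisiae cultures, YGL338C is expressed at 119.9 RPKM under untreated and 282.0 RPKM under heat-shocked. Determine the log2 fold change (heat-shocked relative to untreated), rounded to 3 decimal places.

1.234

Fold change = 282.0 / 119.9 = 2.3520
log2(2.3520) = 1.2339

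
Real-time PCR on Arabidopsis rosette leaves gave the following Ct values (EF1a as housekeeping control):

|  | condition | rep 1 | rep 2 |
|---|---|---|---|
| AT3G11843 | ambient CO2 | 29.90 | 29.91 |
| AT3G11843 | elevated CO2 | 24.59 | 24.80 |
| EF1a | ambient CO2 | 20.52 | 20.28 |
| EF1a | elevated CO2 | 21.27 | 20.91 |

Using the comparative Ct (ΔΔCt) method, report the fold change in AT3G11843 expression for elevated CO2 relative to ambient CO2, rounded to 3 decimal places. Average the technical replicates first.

59.714

Mean Ct: AT3G11843 ambient CO2 29.905; AT3G11843 elevated CO2 24.695; EF1a ambient CO2 20.400; EF1a elevated CO2 21.090
ΔCt(ambient CO2) = 29.905 − 20.400 = 9.505
ΔCt(elevated CO2) = 24.695 − 21.090 = 3.605
ΔΔCt = 3.605 − 9.505 = -5.900
Fold change = 2^(−(-5.900)) = 2^5.900 = 59.7141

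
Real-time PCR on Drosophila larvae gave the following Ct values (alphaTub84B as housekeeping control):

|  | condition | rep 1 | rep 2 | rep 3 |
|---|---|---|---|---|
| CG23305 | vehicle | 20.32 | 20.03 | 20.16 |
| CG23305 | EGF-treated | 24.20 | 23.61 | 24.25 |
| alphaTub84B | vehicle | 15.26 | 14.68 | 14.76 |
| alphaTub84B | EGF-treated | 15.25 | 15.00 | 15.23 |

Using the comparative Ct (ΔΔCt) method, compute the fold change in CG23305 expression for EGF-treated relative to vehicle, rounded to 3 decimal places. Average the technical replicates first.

Mean Ct: CG23305 vehicle 20.170; CG23305 EGF-treated 24.020; alphaTub84B vehicle 14.900; alphaTub84B EGF-treated 15.160
ΔCt(vehicle) = 20.170 − 14.900 = 5.270
ΔCt(EGF-treated) = 24.020 − 15.160 = 8.860
ΔΔCt = 8.860 − 5.270 = 3.590
Fold change = 2^(−3.590) = 0.0830

0.083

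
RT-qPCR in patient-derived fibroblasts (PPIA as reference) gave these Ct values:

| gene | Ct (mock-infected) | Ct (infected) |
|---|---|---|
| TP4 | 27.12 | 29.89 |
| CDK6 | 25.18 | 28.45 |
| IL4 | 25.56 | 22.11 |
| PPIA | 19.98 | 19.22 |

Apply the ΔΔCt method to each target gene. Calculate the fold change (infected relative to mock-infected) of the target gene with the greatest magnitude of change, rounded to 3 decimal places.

0.061

TP4: ΔΔCt = (29.89−19.22) − (27.12−19.98) = 10.67 − 7.14 = 3.53; fold change = 2^-3.53 = 0.087
CDK6: ΔΔCt = (28.45−19.22) − (25.18−19.98) = 9.23 − 5.20 = 4.03; fold change = 2^-4.03 = 0.061
IL4: ΔΔCt = (22.11−19.22) − (25.56−19.98) = 2.89 − 5.58 = -2.69; fold change = 2^2.69 = 6.453
CDK6 has the largest |ΔΔCt| = 4.03.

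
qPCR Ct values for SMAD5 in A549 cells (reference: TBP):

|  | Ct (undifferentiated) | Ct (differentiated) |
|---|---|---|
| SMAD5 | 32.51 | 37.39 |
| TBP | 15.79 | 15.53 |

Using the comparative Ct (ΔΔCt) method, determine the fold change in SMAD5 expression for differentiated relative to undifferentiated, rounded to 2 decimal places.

ΔCt(undifferentiated) = 32.510 − 15.790 = 16.720
ΔCt(differentiated) = 37.390 − 15.530 = 21.860
ΔΔCt = 21.860 − 16.720 = 5.140
Fold change = 2^(−5.140) = 0.028

0.03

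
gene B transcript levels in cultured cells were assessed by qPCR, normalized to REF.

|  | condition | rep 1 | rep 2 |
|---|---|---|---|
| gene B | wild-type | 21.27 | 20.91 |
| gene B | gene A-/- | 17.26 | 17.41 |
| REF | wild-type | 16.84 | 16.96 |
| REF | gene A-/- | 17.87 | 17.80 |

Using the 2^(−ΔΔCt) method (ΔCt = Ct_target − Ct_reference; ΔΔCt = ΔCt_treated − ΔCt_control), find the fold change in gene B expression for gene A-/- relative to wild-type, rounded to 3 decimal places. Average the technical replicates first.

25.813

Mean Ct: gene B wild-type 21.090; gene B gene A-/- 17.335; REF wild-type 16.900; REF gene A-/- 17.835
ΔCt(wild-type) = 21.090 − 16.900 = 4.190
ΔCt(gene A-/-) = 17.335 − 17.835 = -0.500
ΔΔCt = -0.500 − 4.190 = -4.690
Fold change = 2^(−(-4.690)) = 2^4.690 = 25.8125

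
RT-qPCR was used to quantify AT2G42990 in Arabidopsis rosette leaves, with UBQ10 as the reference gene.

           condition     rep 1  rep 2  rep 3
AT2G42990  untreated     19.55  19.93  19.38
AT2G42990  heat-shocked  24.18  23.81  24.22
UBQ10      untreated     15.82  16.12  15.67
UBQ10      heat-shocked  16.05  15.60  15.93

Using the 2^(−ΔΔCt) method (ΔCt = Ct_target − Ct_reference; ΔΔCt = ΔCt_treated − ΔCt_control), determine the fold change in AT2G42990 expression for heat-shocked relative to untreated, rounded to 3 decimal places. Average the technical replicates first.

0.045

Mean Ct: AT2G42990 untreated 19.620; AT2G42990 heat-shocked 24.070; UBQ10 untreated 15.870; UBQ10 heat-shocked 15.860
ΔCt(untreated) = 19.620 − 15.870 = 3.750
ΔCt(heat-shocked) = 24.070 − 15.860 = 8.210
ΔΔCt = 8.210 − 3.750 = 4.460
Fold change = 2^(−4.460) = 0.0454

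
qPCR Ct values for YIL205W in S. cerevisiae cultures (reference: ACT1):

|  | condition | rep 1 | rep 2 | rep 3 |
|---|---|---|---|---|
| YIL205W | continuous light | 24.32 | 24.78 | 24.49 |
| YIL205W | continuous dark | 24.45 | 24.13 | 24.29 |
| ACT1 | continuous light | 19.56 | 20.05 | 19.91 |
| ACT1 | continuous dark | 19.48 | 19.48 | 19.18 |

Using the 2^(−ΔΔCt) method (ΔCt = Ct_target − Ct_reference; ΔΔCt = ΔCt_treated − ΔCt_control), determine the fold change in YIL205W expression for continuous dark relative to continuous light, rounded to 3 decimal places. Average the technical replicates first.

Mean Ct: YIL205W continuous light 24.530; YIL205W continuous dark 24.290; ACT1 continuous light 19.840; ACT1 continuous dark 19.380
ΔCt(continuous light) = 24.530 − 19.840 = 4.690
ΔCt(continuous dark) = 24.290 − 19.380 = 4.910
ΔΔCt = 4.910 − 4.690 = 0.220
Fold change = 2^(−0.220) = 0.8586

0.859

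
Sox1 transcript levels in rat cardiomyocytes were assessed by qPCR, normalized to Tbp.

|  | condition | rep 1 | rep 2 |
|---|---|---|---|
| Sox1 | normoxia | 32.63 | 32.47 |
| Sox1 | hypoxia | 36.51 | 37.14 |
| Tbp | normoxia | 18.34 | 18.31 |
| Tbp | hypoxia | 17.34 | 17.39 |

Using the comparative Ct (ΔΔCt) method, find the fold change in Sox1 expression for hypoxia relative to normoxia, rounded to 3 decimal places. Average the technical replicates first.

Mean Ct: Sox1 normoxia 32.550; Sox1 hypoxia 36.825; Tbp normoxia 18.325; Tbp hypoxia 17.365
ΔCt(normoxia) = 32.550 − 18.325 = 14.225
ΔCt(hypoxia) = 36.825 − 17.365 = 19.460
ΔΔCt = 19.460 − 14.225 = 5.235
Fold change = 2^(−5.235) = 0.0266

0.027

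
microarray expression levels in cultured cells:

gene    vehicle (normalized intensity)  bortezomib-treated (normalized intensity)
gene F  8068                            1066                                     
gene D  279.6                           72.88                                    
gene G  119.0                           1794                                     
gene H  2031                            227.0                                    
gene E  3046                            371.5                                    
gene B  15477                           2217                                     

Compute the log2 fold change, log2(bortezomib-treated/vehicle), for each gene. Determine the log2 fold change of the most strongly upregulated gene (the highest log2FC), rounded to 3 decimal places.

3.914

log2(1066/8068) = -2.920  (gene F)
log2(72.88/279.6) = -1.940  (gene D)
log2(1794/119.0) = 3.914  (gene G)
log2(227.0/2031) = -3.161  (gene H)
log2(371.5/3046) = -3.035  (gene E)
log2(2217/15477) = -2.803  (gene B)
gene G is most strongly upregulated.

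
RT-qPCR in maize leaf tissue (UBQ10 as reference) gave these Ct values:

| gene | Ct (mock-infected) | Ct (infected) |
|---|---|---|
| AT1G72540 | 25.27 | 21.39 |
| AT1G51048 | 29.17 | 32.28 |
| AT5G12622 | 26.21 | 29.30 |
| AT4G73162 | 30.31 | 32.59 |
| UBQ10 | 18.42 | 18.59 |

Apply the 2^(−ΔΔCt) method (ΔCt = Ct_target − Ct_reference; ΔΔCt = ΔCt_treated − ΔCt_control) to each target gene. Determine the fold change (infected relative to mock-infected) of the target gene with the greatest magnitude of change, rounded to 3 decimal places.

16.564

AT1G72540: ΔΔCt = (21.39−18.59) − (25.27−18.42) = 2.80 − 6.85 = -4.05; fold change = 2^4.05 = 16.564
AT1G51048: ΔΔCt = (32.28−18.59) − (29.17−18.42) = 13.69 − 10.75 = 2.94; fold change = 2^-2.94 = 0.130
AT5G12622: ΔΔCt = (29.30−18.59) − (26.21−18.42) = 10.71 − 7.79 = 2.92; fold change = 2^-2.92 = 0.132
AT4G73162: ΔΔCt = (32.59−18.59) − (30.31−18.42) = 14.00 − 11.89 = 2.11; fold change = 2^-2.11 = 0.232
AT1G72540 has the largest |ΔΔCt| = 4.05.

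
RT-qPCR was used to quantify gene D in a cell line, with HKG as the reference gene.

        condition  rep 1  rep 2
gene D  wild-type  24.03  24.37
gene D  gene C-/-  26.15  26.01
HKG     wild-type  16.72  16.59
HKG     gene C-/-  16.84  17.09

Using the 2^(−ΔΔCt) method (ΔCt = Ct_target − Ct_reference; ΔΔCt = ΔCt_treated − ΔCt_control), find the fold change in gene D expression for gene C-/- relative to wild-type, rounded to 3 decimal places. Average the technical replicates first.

Mean Ct: gene D wild-type 24.200; gene D gene C-/- 26.080; HKG wild-type 16.655; HKG gene C-/- 16.965
ΔCt(wild-type) = 24.200 − 16.655 = 7.545
ΔCt(gene C-/-) = 26.080 − 16.965 = 9.115
ΔΔCt = 9.115 − 7.545 = 1.570
Fold change = 2^(−1.570) = 0.3368

0.337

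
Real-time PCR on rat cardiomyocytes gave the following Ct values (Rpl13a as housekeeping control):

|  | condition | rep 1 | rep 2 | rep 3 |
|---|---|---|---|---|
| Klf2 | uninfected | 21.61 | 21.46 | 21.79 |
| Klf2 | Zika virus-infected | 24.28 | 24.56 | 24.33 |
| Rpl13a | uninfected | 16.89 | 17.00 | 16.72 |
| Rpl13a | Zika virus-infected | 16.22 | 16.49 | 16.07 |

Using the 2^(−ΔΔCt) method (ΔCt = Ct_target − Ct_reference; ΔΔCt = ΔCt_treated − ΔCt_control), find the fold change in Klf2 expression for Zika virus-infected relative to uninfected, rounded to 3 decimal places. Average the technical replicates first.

Mean Ct: Klf2 uninfected 21.620; Klf2 Zika virus-infected 24.390; Rpl13a uninfected 16.870; Rpl13a Zika virus-infected 16.260
ΔCt(uninfected) = 21.620 − 16.870 = 4.750
ΔCt(Zika virus-infected) = 24.390 − 16.260 = 8.130
ΔΔCt = 8.130 − 4.750 = 3.380
Fold change = 2^(−3.380) = 0.0961

0.096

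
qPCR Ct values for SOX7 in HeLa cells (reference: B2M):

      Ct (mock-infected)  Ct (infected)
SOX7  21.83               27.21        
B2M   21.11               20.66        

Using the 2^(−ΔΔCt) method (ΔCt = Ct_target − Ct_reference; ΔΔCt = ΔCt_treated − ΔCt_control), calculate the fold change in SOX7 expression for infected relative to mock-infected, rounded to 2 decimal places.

ΔCt(mock-infected) = 21.830 − 21.110 = 0.720
ΔCt(infected) = 27.210 − 20.660 = 6.550
ΔΔCt = 6.550 − 0.720 = 5.830
Fold change = 2^(−5.830) = 0.018

0.02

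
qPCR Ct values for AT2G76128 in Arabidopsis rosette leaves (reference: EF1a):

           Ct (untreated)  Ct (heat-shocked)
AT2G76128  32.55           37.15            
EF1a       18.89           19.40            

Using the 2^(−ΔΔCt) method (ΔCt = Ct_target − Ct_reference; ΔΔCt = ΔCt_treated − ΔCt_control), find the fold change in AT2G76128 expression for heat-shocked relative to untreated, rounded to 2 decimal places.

ΔCt(untreated) = 32.550 − 18.890 = 13.660
ΔCt(heat-shocked) = 37.150 − 19.400 = 17.750
ΔΔCt = 17.750 − 13.660 = 4.090
Fold change = 2^(−4.090) = 0.059

0.06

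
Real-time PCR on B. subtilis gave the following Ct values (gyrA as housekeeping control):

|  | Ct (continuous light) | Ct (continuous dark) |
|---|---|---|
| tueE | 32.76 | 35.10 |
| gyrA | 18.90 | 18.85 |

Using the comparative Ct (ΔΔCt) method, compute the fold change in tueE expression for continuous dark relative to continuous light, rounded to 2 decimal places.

0.19

ΔCt(continuous light) = 32.760 − 18.900 = 13.860
ΔCt(continuous dark) = 35.100 − 18.850 = 16.250
ΔΔCt = 16.250 − 13.860 = 2.390
Fold change = 2^(−2.390) = 0.191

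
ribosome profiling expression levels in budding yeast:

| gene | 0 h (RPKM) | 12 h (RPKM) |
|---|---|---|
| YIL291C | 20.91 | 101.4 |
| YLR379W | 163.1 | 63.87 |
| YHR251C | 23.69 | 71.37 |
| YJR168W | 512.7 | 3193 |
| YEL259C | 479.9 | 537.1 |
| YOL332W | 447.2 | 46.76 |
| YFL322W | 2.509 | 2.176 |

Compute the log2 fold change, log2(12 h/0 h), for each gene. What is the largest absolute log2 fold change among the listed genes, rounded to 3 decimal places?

3.258

log2(101.4/20.91) = 2.278  (YIL291C)
log2(63.87/163.1) = -1.353  (YLR379W)
log2(71.37/23.69) = 1.591  (YHR251C)
log2(3193/512.7) = 2.639  (YJR168W)
log2(537.1/479.9) = 0.162  (YEL259C)
log2(46.76/447.2) = -3.258  (YOL332W)
log2(2.176/2.509) = -0.205  (YFL322W)
The largest magnitude belongs to YOL332W.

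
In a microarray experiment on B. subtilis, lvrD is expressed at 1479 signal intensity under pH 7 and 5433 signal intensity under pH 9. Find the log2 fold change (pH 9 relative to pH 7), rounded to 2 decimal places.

1.88

Fold change = 5433 / 1479 = 3.6734
log2(3.6734) = 1.877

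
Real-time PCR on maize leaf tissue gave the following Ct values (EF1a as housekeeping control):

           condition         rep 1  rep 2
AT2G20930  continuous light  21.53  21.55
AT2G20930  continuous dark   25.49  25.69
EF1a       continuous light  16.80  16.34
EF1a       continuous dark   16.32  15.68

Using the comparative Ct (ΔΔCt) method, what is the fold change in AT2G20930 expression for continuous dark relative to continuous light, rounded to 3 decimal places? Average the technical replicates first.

0.041

Mean Ct: AT2G20930 continuous light 21.540; AT2G20930 continuous dark 25.590; EF1a continuous light 16.570; EF1a continuous dark 16.000
ΔCt(continuous light) = 21.540 − 16.570 = 4.970
ΔCt(continuous dark) = 25.590 − 16.000 = 9.590
ΔΔCt = 9.590 − 4.970 = 4.620
Fold change = 2^(−4.620) = 0.0407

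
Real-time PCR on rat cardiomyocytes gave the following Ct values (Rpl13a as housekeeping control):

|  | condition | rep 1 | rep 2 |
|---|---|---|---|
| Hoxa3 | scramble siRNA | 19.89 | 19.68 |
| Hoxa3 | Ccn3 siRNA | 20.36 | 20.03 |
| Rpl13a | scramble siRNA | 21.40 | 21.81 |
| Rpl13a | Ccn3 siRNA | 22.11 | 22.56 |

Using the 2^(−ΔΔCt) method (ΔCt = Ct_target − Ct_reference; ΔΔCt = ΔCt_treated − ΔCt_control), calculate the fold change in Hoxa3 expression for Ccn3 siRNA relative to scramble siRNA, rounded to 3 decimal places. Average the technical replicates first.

Mean Ct: Hoxa3 scramble siRNA 19.785; Hoxa3 Ccn3 siRNA 20.195; Rpl13a scramble siRNA 21.605; Rpl13a Ccn3 siRNA 22.335
ΔCt(scramble siRNA) = 19.785 − 21.605 = -1.820
ΔCt(Ccn3 siRNA) = 20.195 − 22.335 = -2.140
ΔΔCt = -2.140 − (-1.820) = -0.320
Fold change = 2^(−(-0.320)) = 2^0.320 = 1.2483

1.248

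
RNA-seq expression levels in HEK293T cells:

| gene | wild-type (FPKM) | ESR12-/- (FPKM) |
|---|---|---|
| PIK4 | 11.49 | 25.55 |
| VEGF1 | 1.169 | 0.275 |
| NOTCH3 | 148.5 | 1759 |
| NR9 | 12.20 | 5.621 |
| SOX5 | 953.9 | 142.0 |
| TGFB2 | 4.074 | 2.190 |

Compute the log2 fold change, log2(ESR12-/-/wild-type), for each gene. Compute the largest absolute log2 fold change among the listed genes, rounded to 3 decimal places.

log2(25.55/11.49) = 1.153  (PIK4)
log2(0.275/1.169) = -2.088  (VEGF1)
log2(1759/148.5) = 3.566  (NOTCH3)
log2(5.621/12.20) = -1.118  (NR9)
log2(142.0/953.9) = -2.748  (SOX5)
log2(2.190/4.074) = -0.896  (TGFB2)
The largest magnitude belongs to NOTCH3.

3.566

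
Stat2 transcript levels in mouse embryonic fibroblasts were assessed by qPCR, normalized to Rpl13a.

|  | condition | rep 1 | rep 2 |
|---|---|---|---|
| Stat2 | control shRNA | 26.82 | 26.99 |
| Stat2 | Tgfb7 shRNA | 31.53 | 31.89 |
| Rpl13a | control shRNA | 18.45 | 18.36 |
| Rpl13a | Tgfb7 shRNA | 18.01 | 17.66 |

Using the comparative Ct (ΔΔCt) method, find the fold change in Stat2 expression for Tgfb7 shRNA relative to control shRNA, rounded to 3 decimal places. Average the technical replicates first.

0.024

Mean Ct: Stat2 control shRNA 26.905; Stat2 Tgfb7 shRNA 31.710; Rpl13a control shRNA 18.405; Rpl13a Tgfb7 shRNA 17.835
ΔCt(control shRNA) = 26.905 − 18.405 = 8.500
ΔCt(Tgfb7 shRNA) = 31.710 − 17.835 = 13.875
ΔΔCt = 13.875 − 8.500 = 5.375
Fold change = 2^(−5.375) = 0.0241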